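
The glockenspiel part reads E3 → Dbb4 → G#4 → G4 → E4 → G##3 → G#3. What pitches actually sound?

The glockenspiel sounds a perfect fifteenth above written, so transpose each written note up a perfect fifteenth.
E3 becomes E5
Dbb4 becomes Dbb6
G#4 becomes G#6
G4 becomes G6
E4 becomes E6
G##3 becomes G##5
G#3 becomes G#5

E5 Dbb6 G#6 G6 E6 G##5 G#5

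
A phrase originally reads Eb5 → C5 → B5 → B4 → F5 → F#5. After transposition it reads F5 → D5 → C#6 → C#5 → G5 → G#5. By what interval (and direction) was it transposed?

Take the first pair: Eb5 → F5. E to F spans 2 letter names, so the interval is some kind of second.
Eb5 to F5 is 2 semitones, which makes it a major second; the second version is higher, so the direction is up.
Checking another pair — F#5 → G#5 — gives the same interval.

up a major second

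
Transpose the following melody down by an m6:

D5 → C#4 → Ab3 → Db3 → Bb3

F#4 E#3 C3 F2 D3

D5 gives F#4
C#4 gives E#3
Ab3 gives C3
Db3 gives F2
Bb3 gives D3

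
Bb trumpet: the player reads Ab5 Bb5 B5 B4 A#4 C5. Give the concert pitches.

Gb5 Ab5 A5 A4 G#4 Bb4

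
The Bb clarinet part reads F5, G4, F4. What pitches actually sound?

Eb5 F4 Eb4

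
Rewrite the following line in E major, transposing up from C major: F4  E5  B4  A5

A4 G#5 D#5 C#6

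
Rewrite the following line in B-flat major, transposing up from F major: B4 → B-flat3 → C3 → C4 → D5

E5 Eb4 F3 F4 G5

F major to B-flat major up is a perfect fourth, so every note moves up by that interval.
B4 becomes E5
Bb3 becomes Eb4
C3 becomes F3
C4 becomes F4
D5 becomes G5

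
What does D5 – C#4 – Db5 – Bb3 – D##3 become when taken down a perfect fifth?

G4 F#3 Gb4 Eb3 G##2

D5 down a perfect fifth is G4.
C#4 down a perfect fifth is F#3.
A perfect fifth down from Db5 gives Gb4.
Bb3: a fifth down reaches E, and 7 semitones makes it Eb3.
D##3 down a perfect fifth is G##2.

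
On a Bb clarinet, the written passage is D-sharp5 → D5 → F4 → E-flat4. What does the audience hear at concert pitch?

C#5 C5 Eb4 Db4

The Bb clarinet sounds a major second below written, so transpose each written note down a major second.
D#5 -> C#5
D5 -> C5
F4 -> Eb4
Eb4 -> Db4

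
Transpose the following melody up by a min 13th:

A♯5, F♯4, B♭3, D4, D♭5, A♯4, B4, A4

F#7 D6 Gb5 Bb5 Bbb6 F#6 G6 F6

A#5 becomes F#7
F#4 becomes D6
Bb3 becomes Gb5
D4 becomes Bb5
Db5 becomes Bbb6
A#4 becomes F#6
B4 becomes G6
A4 becomes F6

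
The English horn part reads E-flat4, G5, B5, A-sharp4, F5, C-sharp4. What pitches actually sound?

Ab3 C5 E5 D#4 Bb4 F#3

The English horn sounds a perfect fifth below written, so transpose each written note down a perfect fifth.
Eb4 becomes Ab3
G5 becomes C5
B5 becomes E5
A#4 becomes D#4
F5 becomes Bb4
C#4 becomes F#3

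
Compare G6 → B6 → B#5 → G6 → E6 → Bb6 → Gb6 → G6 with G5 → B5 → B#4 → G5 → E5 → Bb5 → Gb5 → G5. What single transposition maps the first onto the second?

down a perfect octave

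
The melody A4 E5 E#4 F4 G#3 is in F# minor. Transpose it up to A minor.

C5 G5 G#4 Ab4 B3

F# minor to A minor up is a minor third, so every note moves up by that interval.
A4 → C5
E5 → G5
E#4 → G#4
F4 → Ab4
G#3 → B3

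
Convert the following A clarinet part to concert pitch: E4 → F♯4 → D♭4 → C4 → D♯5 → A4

C#4 D#4 Bb3 A3 B#4 F#4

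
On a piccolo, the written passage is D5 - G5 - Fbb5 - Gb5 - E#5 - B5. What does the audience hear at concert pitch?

D6 G6 Fbb6 Gb6 E#6 B6

The piccolo sounds a perfect octave above written, so transpose each written note up a perfect octave.
D5 → D6
G5 → G6
Fbb5 → Fbb6
Gb5 → Gb6
E#5 → E#6
B5 → B6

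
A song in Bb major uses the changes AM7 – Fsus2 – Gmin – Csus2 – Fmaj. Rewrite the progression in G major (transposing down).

Bb major down to G major is a minor third; each chord root moves by that interval while the quality stays the same.
AM7: root A down a minor third → F#, giving F#M7.
Fsus2: root F down a minor third → D, giving Dsus2.
Gmin: root G down a minor third → E, giving Emin.
Csus2: root C down a minor third → A, giving Asus2.
Fmaj: root F down a minor third → D, giving Dmaj.

F#M7 Dsus2 Emin Asus2 Dmaj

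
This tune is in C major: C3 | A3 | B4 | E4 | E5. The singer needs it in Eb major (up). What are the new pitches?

Eb3 C4 D5 G4 G5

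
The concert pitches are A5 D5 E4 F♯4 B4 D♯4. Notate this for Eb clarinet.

F#5 B4 C#4 D#4 G#4 B#3

The Eb clarinet sounds a minor third above written, so the written part must be a minor third below concert — transpose each note down.
A5 to F#5
D5 to B4
E4 to C#4
F#4 to D#4
B4 to G#4
D#4 to B#3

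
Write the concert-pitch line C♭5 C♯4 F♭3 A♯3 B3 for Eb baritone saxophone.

Ab6 A#5 Db5 F##5 G#5

Written C4 sounds as Eb2 on the Eb baritone saxophone, so concert pitches are written a major thirteenth up.
Cb5 → Ab6
C#4 → A#5
Fb3 → Db5
A#3 → F##5
B3 → G#5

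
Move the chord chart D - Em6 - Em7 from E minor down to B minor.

A Bm6 Bm7

E minor down to B minor is a perfect fourth; each chord root moves by that interval while the quality stays the same.
D: root D down a perfect fourth → A, giving A.
Em6: root E down a perfect fourth → B, giving Bm6.
Em7: root E down a perfect fourth → B, giving Bm7.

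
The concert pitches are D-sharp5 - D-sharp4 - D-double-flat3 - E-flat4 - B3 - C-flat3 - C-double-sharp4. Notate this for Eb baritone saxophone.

B#6 B#5 Bbb4 C6 G#5 Ab4 A##5

The Eb baritone saxophone sounds a major thirteenth below written, so the written part must be a major thirteenth above concert — transpose each note up.
D#5 → B#6
D#4 → B#5
Dbb3 → Bbb4
Eb4 → C6
B3 → G#5
Cb3 → Ab4
C##4 → A##5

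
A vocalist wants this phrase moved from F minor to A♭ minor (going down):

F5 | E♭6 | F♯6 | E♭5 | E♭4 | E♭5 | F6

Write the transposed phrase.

Ab4 Gb5 A5 Gb4 Gb3 Gb4 Ab5

F minor to A♭ minor down is a major sixth, so every note moves down by that interval.
F5 → Ab4
Eb6 → Gb5
F#6 → A5
Eb5 → Gb4
Eb4 → Gb3
Eb5 → Gb4
F6 → Ab5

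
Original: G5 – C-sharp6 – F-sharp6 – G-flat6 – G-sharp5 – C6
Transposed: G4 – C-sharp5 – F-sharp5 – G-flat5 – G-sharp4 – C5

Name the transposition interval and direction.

down a perfect octave

From G5 to G4 is 8 letter names — an octave of some quality.
G4 to G5 is 12 semitones, which makes it a perfect octave; the second version is lower, so the direction is down.
Checking another pair — C6 → C5 — gives the same interval.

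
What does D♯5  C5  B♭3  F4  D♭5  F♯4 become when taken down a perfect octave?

D#4 C4 Bb2 F3 Db4 F#3

D#5: an octave down reaches D, and 12 semitones makes it D#4.
C5: an octave down reaches C, and 12 semitones makes it C4.
A perfect octave down from Bb3 gives Bb2.
F4 down a perfect octave is F3.
A perfect octave down from Db5 gives Db4.
F#4: an octave down reaches F, and 12 semitones makes it F#3.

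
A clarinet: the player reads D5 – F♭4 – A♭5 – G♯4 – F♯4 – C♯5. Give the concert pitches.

B4 Db4 F5 E#4 D#4 A#4

Written C4 on the A clarinet sounds as A3, a minor third lower; apply that shift to every note.
D5 → B4
Fb4 → Db4
Ab5 → F5
G#4 → E#4
F#4 → D#4
C#5 → A#4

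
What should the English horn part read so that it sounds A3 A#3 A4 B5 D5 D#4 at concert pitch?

Written C4 sounds as F3 on the English horn, so concert pitches are written a perfect fifth up.
A3 -> E4
A#3 -> E#4
A4 -> E5
B5 -> F#6
D5 -> A5
D#4 -> A#4

E4 E#4 E5 F#6 A5 A#4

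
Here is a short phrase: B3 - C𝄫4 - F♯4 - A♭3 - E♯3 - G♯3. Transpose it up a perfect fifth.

F#4 Gbb4 C#5 Eb4 B#3 D#4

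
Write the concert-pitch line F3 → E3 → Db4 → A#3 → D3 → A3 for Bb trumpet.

G3 F#3 Eb4 B#3 E3 B3

The Bb trumpet sounds a major second below written, so the written part must be a major second above concert — transpose each note up.
F3 becomes G3
E3 becomes F#3
Db4 becomes Eb4
A#3 becomes B#3
D3 becomes E3
A3 becomes B3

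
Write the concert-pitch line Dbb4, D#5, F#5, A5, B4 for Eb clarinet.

Bbb3 B#4 D#5 F#5 G#4

The Eb clarinet sounds a minor third above written, so the written part must be a minor third below concert — transpose each note down.
Dbb4 to Bbb3
D#5 to B#4
F#5 to D#5
A5 to F#5
B4 to G#4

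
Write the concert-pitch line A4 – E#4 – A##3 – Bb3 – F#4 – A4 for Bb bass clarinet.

B5 F##5 B##4 C5 G#5 B5

The Bb bass clarinet sounds a major ninth below written, so the written part must be a major ninth above concert — transpose each note up.
A4 -> B5
E#4 -> F##5
A##3 -> B##4
Bb3 -> C5
F#4 -> G#5
A4 -> B5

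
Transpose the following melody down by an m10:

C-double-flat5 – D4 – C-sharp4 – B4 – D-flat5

Abb3 B2 A#2 G#3 Bb3

Cbb5: a tenth down reaches A, and 15 semitones makes it Abb3.
A minor tenth down from D4 gives B2.
C#4 down a minor tenth is A#2.
B4 down a minor tenth is G#3.
A minor tenth down from Db5 gives Bb3.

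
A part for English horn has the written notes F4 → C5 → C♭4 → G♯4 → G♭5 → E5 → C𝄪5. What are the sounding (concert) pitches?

The English horn sounds a perfect fifth below written, so transpose each written note down a perfect fifth.
F4 to Bb3
C5 to F4
Cb4 to Fb3
G#4 to C#4
Gb5 to Cb5
E5 to A4
C##5 to F##4

Bb3 F4 Fb3 C#4 Cb5 A4 F##4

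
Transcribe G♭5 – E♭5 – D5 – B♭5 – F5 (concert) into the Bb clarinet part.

Written C4 sounds as Bb3 on the Bb clarinet, so concert pitches are written a major second up.
Gb5 to Ab5
Eb5 to F5
D5 to E5
Bb5 to C6
F5 to G5

Ab5 F5 E5 C6 G5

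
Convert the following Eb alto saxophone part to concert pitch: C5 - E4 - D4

Eb4 G3 F3

Written C4 on the Eb alto saxophone sounds as Eb3, a major sixth lower; apply that shift to every note.
C5 to Eb4
E4 to G3
D4 to F3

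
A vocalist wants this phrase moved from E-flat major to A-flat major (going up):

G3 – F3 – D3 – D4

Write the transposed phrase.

E-flat major to A-flat major up is a perfect fourth, so every note moves up by that interval.
G3 becomes C4
F3 becomes Bb3
D3 becomes G3
D4 becomes G4

C4 Bb3 G3 G4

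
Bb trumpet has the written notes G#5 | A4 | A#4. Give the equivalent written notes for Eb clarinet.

First find concert pitch: the Bb trumpet sounds a major second below written, so G#5 A4 A#4 sounds F#5 G4 G#4.
Then write for Eb clarinet: it sounds a minor third above written, so the part must be a minor third below concert.
F#5 → D#5
G4 → E4
G#4 → E#4

D#5 E4 E#4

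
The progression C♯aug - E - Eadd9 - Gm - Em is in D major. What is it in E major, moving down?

D#aug F# F#add9 Am F#m

D major down to E major is a minor seventh; each chord root moves by that interval while the quality stays the same.
C♯aug: root C♯ down a minor seventh → D#, giving D#aug.
E: root E down a minor seventh → F#, giving F#.
Eadd9: root E down a minor seventh → F#, giving F#add9.
Gm: root G down a minor seventh → A, giving Am.
Em: root E down a minor seventh → F#, giving F#m.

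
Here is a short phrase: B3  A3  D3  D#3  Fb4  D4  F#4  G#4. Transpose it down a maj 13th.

D2 C2 F1 F#1 Abb2 F2 A2 B2

B3 gives D2
A3 gives C2
D3 gives F1
D#3 gives F#1
Fb4 gives Abb2
D4 gives F2
F#4 gives A2
G#4 gives B2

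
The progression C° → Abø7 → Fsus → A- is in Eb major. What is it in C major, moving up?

A° Fø7 Dsus F#-

Eb major up to C major is a major sixth; each chord root moves by that interval while the quality stays the same.
C°: root C up a major sixth → A, giving A°.
Abø7: root Ab up a major sixth → F, giving Fø7.
Fsus: root F up a major sixth → D, giving Dsus.
A-: root A up a major sixth → F#, giving F#-.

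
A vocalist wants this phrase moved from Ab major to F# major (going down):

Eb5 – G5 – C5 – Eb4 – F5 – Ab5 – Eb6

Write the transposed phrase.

C#5 E#5 A#4 C#4 D#5 F#5 C#6

From Ab down to F# is a diminished third; apply that to each pitch.
Eb5 to C#5
G5 to E#5
C5 to A#4
Eb4 to C#4
F5 to D#5
Ab5 to F#5
Eb6 to C#6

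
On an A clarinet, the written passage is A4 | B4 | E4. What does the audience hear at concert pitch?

F#4 G#4 C#4

Written C4 on the A clarinet sounds as A3, a minor third lower; apply that shift to every note.
A4 becomes F#4
B4 becomes G#4
E4 becomes C#4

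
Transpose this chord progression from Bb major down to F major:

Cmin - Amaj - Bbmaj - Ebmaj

Bb major down to F major is a perfect fourth; each chord root moves by that interval while the quality stays the same.
Cmin: root C down a perfect fourth → G, giving Gmin.
Amaj: root A down a perfect fourth → E, giving Emaj.
Bbmaj: root Bb down a perfect fourth → F, giving Fmaj.
Ebmaj: root Eb down a perfect fourth → Bb, giving Bbmaj.

Gmin Emaj Fmaj Bbmaj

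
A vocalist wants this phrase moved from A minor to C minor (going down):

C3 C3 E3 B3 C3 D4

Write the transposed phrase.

Eb2 Eb2 G2 D3 Eb2 F3

From A down to C is a major sixth; apply that to each pitch.
C3 → Eb2
C3 → Eb2
E3 → G2
B3 → D3
C3 → Eb2
D4 → F3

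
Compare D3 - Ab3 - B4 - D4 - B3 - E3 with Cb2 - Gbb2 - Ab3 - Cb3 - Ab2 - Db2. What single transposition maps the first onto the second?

down an augmented ninth

Take the first pair: D3 → Cb2. D to C spans 9 letter names, so the interval is some kind of ninth.
Cb2 to D3 is 15 semitones, which makes it an augmented ninth; the second version is lower, so the direction is down.
Checking another pair — E3 → Db2 — gives the same interval.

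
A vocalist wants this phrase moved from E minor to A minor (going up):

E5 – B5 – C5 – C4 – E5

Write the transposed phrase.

A5 E6 F5 F4 A5

From E up to A is a perfect fourth; apply that to each pitch.
E5 gives A5
B5 gives E6
C5 gives F5
C4 gives F4
E5 gives A5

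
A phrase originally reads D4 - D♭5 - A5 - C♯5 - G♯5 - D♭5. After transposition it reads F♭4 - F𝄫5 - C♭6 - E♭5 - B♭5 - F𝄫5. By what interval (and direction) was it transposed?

up a diminished third

Take the first pair: D4 → Fb4. D to F spans 3 letter names, so the interval is some kind of third.
D4 to Fb4 is 2 semitones, which makes it a diminished third; the second version is higher, so the direction is up.
Checking another pair — Db5 → Fbb5 — gives the same interval.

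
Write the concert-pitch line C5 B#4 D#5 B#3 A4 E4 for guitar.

C6 B#5 D#6 B#4 A5 E5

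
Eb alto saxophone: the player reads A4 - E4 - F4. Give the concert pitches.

Written C4 on the Eb alto saxophone sounds as Eb3, a major sixth lower; apply that shift to every note.
A4 becomes C4
E4 becomes G3
F4 becomes Ab3

C4 G3 Ab3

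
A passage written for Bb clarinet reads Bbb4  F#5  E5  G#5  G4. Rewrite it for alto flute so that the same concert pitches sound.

Dbb5 A5 G5 B5 Bb4

First find concert pitch: the Bb clarinet sounds a major second below written, so Bbb4 F#5 E5 G#5 G4 sounds Abb4 E5 D5 F#5 F4.
Then write for alto flute: it sounds a perfect fourth below written, so the part must be a perfect fourth above concert.
Abb4 → Dbb5
E5 → A5
D5 → G5
F#5 → B5
F4 → Bb4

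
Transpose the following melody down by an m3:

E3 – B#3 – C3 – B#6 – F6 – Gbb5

E3 down a minor third is C#3.
B#3 down a minor third is G##3.
A minor third down from C3 gives A2.
A minor third down from B#6 gives G##6.
F6: a third down reaches D, and 3 semitones makes it D6.
Gbb5 down a minor third is Ebb5.

C#3 G##3 A2 G##6 D6 Ebb5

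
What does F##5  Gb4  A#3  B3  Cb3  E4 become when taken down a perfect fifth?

B#4 Cb4 D#3 E3 Fb2 A3

F##5: a fifth down reaches B, and 7 semitones makes it B#4.
A perfect fifth down from Gb4 gives Cb4.
A#3: a fifth down reaches D, and 7 semitones makes it D#3.
B3: a fifth down reaches E, and 7 semitones makes it E3.
A perfect fifth down from Cb3 gives Fb2.
E4: a fifth down reaches A, and 7 semitones makes it A3.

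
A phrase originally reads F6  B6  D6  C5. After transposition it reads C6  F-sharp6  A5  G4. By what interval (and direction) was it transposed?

From F6 to C6 is 4 letter names — a fourth of some quality.
C6 to F6 is 5 semitones, which makes it a perfect fourth; the second version is lower, so the direction is down.
Checking another pair — C5 → G4 — gives the same interval.

down a perfect fourth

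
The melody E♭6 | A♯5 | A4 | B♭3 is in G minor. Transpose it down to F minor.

From G down to F is a major second; apply that to each pitch.
Eb6 gives Db6
A#5 gives G#5
A4 gives G4
Bb3 gives Ab3

Db6 G#5 G4 Ab3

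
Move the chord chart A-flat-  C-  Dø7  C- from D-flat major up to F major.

C- E- F#ø7 E-

D-flat major up to F major is a major third; each chord root moves by that interval while the quality stays the same.
A-flat-: root A-flat up a major third → C, giving C-.
C-: root C up a major third → E, giving E-.
Dø7: root D up a major third → F#, giving F#ø7.
C-: root C up a major third → E, giving E-.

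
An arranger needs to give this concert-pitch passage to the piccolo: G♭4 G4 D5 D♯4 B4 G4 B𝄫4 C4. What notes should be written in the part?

Gb3 G3 D4 D#3 B3 G3 Bbb3 C3

Written C4 sounds as C5 on the piccolo, so concert pitches are written a perfect octave down.
Gb4 to Gb3
G4 to G3
D5 to D4
D#4 to D#3
B4 to B3
G4 to G3
Bbb4 to Bbb3
C4 to C3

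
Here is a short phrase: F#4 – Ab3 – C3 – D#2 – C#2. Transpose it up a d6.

F#4 becomes Db5
Ab3 becomes Fbb4
C3 becomes Abb3
D#2 becomes Bb2
C#2 becomes Ab2

Db5 Fbb4 Abb3 Bb2 Ab2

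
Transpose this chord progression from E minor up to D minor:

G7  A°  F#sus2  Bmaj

E minor up to D minor is a minor seventh; each chord root moves by that interval while the quality stays the same.
G7: root G up a minor seventh → F, giving F7.
A°: root A up a minor seventh → G, giving G°.
F#sus2: root F# up a minor seventh → E, giving Esus2.
Bmaj: root B up a minor seventh → A, giving Amaj.

F7 G° Esus2 Amaj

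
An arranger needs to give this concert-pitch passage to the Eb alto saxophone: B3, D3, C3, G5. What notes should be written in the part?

The Eb alto saxophone sounds a major sixth below written, so the written part must be a major sixth above concert — transpose each note up.
B3 to G#4
D3 to B3
C3 to A3
G5 to E6

G#4 B3 A3 E6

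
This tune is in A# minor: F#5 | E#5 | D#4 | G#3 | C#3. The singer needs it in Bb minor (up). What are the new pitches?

A# minor to Bb minor up is a diminished second, so every note moves up by that interval.
F#5 to Gb5
E#5 to F5
D#4 to Eb4
G#3 to Ab3
C#3 to Db3

Gb5 F5 Eb4 Ab3 Db3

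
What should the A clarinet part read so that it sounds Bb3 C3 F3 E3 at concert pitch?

Written C4 sounds as A3 on the A clarinet, so concert pitches are written a minor third up.
Bb3 gives Db4
C3 gives Eb3
F3 gives Ab3
E3 gives G3

Db4 Eb3 Ab3 G3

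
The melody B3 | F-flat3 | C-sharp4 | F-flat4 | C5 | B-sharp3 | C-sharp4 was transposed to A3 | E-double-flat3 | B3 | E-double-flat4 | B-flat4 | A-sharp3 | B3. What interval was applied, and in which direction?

down a major second

From B3 to A3 is 2 letter names — a second of some quality.
A3 to B3 is 2 semitones, which makes it a major second; the second version is lower, so the direction is down.
Checking another pair — C#4 → B3 — gives the same interval.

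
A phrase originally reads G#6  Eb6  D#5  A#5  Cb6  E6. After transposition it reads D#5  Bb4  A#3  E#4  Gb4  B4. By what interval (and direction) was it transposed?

down a perfect eleventh

Take the first pair: G#6 → D#5. G to D spans 11 letter names, so the interval is some kind of eleventh.
D#5 to G#6 is 17 semitones, which makes it a perfect eleventh; the second version is lower, so the direction is down.
Checking another pair — E6 → B4 — gives the same interval.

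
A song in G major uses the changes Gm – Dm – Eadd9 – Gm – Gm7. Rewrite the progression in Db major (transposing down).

Dbm Abm Bbadd9 Dbm Dbm7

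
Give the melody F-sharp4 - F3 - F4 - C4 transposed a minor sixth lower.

A#3 A2 A3 E3

F#4 gives A#3
F3 gives A2
F4 gives A3
C4 gives E3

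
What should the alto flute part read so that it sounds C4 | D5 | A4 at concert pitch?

F4 G5 D5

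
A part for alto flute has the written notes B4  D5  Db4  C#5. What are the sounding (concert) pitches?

F#4 A4 Ab3 G#4

The alto flute sounds a perfect fourth below written, so transpose each written note down a perfect fourth.
B4 -> F#4
D5 -> A4
Db4 -> Ab3
C#5 -> G#4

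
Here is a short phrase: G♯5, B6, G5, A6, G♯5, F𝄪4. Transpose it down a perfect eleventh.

G#5 -> D#4
B6 -> F#5
G5 -> D4
A6 -> E5
G#5 -> D#4
F##4 -> C##3

D#4 F#5 D4 E5 D#4 C##3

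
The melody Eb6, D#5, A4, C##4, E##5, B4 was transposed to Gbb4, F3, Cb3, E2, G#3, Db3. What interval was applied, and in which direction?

down an augmented thirteenth

From Eb6 to Gbb4 is 13 letter names — a thirteenth of some quality.
Gbb4 to Eb6 is 22 semitones, which makes it an augmented thirteenth; the second version is lower, so the direction is down.
Checking another pair — B4 → Db3 — gives the same interval.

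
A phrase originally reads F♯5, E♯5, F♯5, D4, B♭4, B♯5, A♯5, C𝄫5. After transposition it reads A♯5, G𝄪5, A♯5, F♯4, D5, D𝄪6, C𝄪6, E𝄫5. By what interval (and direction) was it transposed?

Take the first pair: F#5 → A#5. F to A spans 3 letter names, so the interval is some kind of third.
F#5 to A#5 is 4 semitones, which makes it a major third; the second version is higher, so the direction is up.
Checking another pair — Cbb5 → Ebb5 — gives the same interval.

up a major third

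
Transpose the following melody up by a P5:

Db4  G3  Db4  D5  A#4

Ab4 D4 Ab4 A5 E#5

Db4 becomes Ab4
G3 becomes D4
Db4 becomes Ab4
D5 becomes A5
A#4 becomes E#5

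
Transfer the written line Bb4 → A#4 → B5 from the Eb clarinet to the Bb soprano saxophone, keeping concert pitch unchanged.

Eb5 D#5 E6

First find concert pitch: the Eb clarinet sounds a minor third above written, so Bb4 A#4 B5 sounds Db5 C#5 D6.
Then write for Bb soprano saxophone: it sounds a major second below written, so the part must be a major second above concert.
Db5 → Eb5
C#5 → D#5
D6 → E6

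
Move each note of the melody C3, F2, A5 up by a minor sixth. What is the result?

Ab3 Db3 F6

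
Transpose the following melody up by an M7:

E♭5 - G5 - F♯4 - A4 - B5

Eb5 → D6
G5 → F#6
F#4 → E#5
A4 → G#5
B5 → A#6

D6 F#6 E#5 G#5 A#6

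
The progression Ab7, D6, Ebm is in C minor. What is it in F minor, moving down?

Db7 G6 Abm

C minor down to F minor is a perfect fifth; each chord root moves by that interval while the quality stays the same.
Ab7: root Ab down a perfect fifth → Db, giving Db7.
D6: root D down a perfect fifth → G, giving G6.
Ebm: root Eb down a perfect fifth → Ab, giving Abm.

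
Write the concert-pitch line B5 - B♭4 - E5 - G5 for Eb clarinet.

G#5 G4 C#5 E5

Written C4 sounds as Eb4 on the Eb clarinet, so concert pitches are written a minor third down.
B5 to G#5
Bb4 to G4
E5 to C#5
G5 to E5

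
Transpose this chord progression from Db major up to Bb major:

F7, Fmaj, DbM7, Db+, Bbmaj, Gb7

Db major up to Bb major is a major sixth; each chord root moves by that interval while the quality stays the same.
F7: root F up a major sixth → D, giving D7.
Fmaj: root F up a major sixth → D, giving Dmaj.
DbM7: root Db up a major sixth → Bb, giving BbM7.
Db+: root Db up a major sixth → Bb, giving Bb+.
Bbmaj: root Bb up a major sixth → G, giving Gmaj.
Gb7: root Gb up a major sixth → Eb, giving Eb7.

D7 Dmaj BbM7 Bb+ Gmaj Eb7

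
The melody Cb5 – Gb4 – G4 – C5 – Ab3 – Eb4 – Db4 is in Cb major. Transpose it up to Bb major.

Bb5 F5 F#5 B5 G4 D5 C5

Cb major to Bb major up is a major seventh, so every note moves up by that interval.
Cb5 -> Bb5
Gb4 -> F5
G4 -> F#5
C5 -> B5
Ab3 -> G4
Eb4 -> D5
Db4 -> C5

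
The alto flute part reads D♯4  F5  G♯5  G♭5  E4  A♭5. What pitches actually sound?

Written C4 on the alto flute sounds as G3, a perfect fourth lower; apply that shift to every note.
D#4 to A#3
F5 to C5
G#5 to D#5
Gb5 to Db5
E4 to B3
Ab5 to Eb5

A#3 C5 D#5 Db5 B3 Eb5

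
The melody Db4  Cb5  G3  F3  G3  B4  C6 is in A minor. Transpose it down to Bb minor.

From A down to Bb is a major seventh; apply that to each pitch.
Db4 to Ebb3
Cb5 to Dbb4
G3 to Ab2
F3 to Gb2
G3 to Ab2
B4 to C4
C6 to Db5

Ebb3 Dbb4 Ab2 Gb2 Ab2 C4 Db5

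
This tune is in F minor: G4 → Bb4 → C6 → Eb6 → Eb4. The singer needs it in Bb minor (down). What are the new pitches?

F minor to Bb minor down is a perfect fifth, so every note moves down by that interval.
G4 gives C4
Bb4 gives Eb4
C6 gives F5
Eb6 gives Ab5
Eb4 gives Ab3

C4 Eb4 F5 Ab5 Ab3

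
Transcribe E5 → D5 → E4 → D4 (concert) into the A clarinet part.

G5 F5 G4 F4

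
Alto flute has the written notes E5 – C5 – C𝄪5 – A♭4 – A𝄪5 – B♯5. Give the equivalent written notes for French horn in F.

F#5 D5 D##5 Bb4 B##5 C##6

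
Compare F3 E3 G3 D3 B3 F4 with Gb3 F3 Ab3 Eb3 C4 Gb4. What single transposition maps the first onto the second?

up a minor second

Take the first pair: F3 → Gb3. F to G spans 2 letter names, so the interval is some kind of second.
F3 to Gb3 is 1 semitone, which makes it a minor second; the second version is higher, so the direction is up.
Checking another pair — F4 → Gb4 — gives the same interval.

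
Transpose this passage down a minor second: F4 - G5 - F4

F4 -> E4
G5 -> F#5
F4 -> E4

E4 F#5 E4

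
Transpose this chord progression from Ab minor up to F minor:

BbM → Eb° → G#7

Ab minor up to F minor is a major sixth; each chord root moves by that interval while the quality stays the same.
BbM: root Bb up a major sixth → G, giving GM.
Eb°: root Eb up a major sixth → C, giving C°.
G#7: root G# up a major sixth → E#, giving E#7.

GM C° E#7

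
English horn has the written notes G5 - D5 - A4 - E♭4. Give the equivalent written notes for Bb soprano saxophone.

D5 A4 E4 Bb3

First find concert pitch: the English horn sounds a perfect fifth below written, so G5 D5 A4 E♭4 sounds C5 G4 D4 Ab3.
Then write for Bb soprano saxophone: it sounds a major second below written, so the part must be a major second above concert.
C5 → D5
G4 → A4
D4 → E4
Ab3 → Bb3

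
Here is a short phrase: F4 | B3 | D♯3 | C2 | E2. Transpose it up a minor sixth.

Db5 G4 B3 Ab2 C3

F4 up a minor sixth is Db5.
B3 up a minor sixth is G4.
A minor sixth up from D#3 gives B3.
C2 up a minor sixth is Ab2.
E2: a sixth up reaches C, and 8 semitones makes it C3.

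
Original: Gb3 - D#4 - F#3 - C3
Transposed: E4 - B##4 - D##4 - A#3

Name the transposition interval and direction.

up an augmented sixth

Take the first pair: Gb3 → E4. G to E spans 6 letter names, so the interval is some kind of sixth.
Gb3 to E4 is 10 semitones, which makes it an augmented sixth; the second version is higher, so the direction is up.
Checking another pair — C3 → A#3 — gives the same interval.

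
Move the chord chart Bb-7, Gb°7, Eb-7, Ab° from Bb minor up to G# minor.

G#-7 E°7 C#-7 F#°

Bb minor up to G# minor is an augmented sixth; each chord root moves by that interval while the quality stays the same.
Bb-7: root Bb up an augmented sixth → G#, giving G#-7.
Gb°7: root Gb up an augmented sixth → E, giving E°7.
Eb-7: root Eb up an augmented sixth → C#, giving C#-7.
Ab°: root Ab up an augmented sixth → F#, giving F#°.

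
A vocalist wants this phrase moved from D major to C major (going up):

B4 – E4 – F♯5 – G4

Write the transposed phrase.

A5 D5 E6 F5

From D up to C is a minor seventh; apply that to each pitch.
B4 to A5
E4 to D5
F#5 to E6
G4 to F5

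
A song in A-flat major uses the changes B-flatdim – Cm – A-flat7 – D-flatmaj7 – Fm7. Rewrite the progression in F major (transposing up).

Gdim Am F7 Bbmaj7 Dm7

A-flat major up to F major is a major sixth; each chord root moves by that interval while the quality stays the same.
B-flatdim: root B-flat up a major sixth → G, giving Gdim.
Cm: root C up a major sixth → A, giving Am.
A-flat7: root A-flat up a major sixth → F, giving F7.
D-flatmaj7: root D-flat up a major sixth → Bb, giving Bbmaj7.
Fm7: root F up a major sixth → D, giving Dm7.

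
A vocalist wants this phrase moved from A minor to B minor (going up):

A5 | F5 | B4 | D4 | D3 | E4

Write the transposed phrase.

From A up to B is a major second; apply that to each pitch.
A5 to B5
F5 to G5
B4 to C#5
D4 to E4
D3 to E3
E4 to F#4

B5 G5 C#5 E4 E3 F#4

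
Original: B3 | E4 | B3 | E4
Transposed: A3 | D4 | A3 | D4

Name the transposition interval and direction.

down a major second

Take the first pair: B3 → A3. B to A spans 2 letter names, so the interval is some kind of second.
A3 to B3 is 2 semitones, which makes it a major second; the second version is lower, so the direction is down.
Checking another pair — E4 → D4 — gives the same interval.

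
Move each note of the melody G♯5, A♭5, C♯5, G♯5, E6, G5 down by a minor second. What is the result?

G#5 becomes F##5
Ab5 becomes G5
C#5 becomes B#4
G#5 becomes F##5
E6 becomes D#6
G5 becomes F#5

F##5 G5 B#4 F##5 D#6 F#5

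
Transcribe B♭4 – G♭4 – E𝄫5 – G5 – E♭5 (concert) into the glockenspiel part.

Bb2 Gb2 Ebb3 G3 Eb3

The glockenspiel sounds a perfect fifteenth above written, so the written part must be a perfect fifteenth below concert — transpose each note down.
Bb4 → Bb2
Gb4 → Gb2
Ebb5 → Ebb3
G5 → G3
Eb5 → Eb3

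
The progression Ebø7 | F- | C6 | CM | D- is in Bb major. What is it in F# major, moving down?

Bø7 C#- G#6 G#M A#-

Bb major down to F# major is a diminished fourth; each chord root moves by that interval while the quality stays the same.
Ebø7: root Eb down a diminished fourth → B, giving Bø7.
F-: root F down a diminished fourth → C#, giving C#-.
C6: root C down a diminished fourth → G#, giving G#6.
CM: root C down a diminished fourth → G#, giving G#M.
D-: root D down a diminished fourth → A#, giving A#-.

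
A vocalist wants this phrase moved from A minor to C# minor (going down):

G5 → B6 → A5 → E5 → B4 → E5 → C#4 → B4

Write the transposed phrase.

B4 D#6 C#5 G#4 D#4 G#4 E#3 D#4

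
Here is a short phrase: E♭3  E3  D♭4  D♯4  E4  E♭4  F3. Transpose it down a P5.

Ab2 A2 Gb3 G#3 A3 Ab3 Bb2

A perfect fifth down from Eb3 gives Ab2.
A perfect fifth down from E3 gives A2.
A perfect fifth down from Db4 gives Gb3.
D#4: a fifth down reaches G, and 7 semitones makes it G#3.
E4 down a perfect fifth is A3.
A perfect fifth down from Eb4 gives Ab3.
F3: a fifth down reaches B, and 7 semitones makes it Bb2.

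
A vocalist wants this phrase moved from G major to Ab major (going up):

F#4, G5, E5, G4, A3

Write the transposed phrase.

G major to Ab major up is a minor second, so every note moves up by that interval.
F#4 becomes G4
G5 becomes Ab5
E5 becomes F5
G4 becomes Ab4
A3 becomes Bb3

G4 Ab5 F5 Ab4 Bb3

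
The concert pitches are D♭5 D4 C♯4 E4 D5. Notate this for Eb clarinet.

Bb4 B3 A#3 C#4 B4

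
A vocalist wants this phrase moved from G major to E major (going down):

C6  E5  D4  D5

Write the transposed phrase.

From G down to E is a minor third; apply that to each pitch.
C6 → A5
E5 → C#5
D4 → B3
D5 → B4

A5 C#5 B3 B4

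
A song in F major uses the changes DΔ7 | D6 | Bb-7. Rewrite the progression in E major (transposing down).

F major down to E major is a minor second; each chord root moves by that interval while the quality stays the same.
DΔ7: root D down a minor second → C#, giving C#Δ7.
D6: root D down a minor second → C#, giving C#6.
Bb-7: root Bb down a minor second → A, giving A-7.

C#Δ7 C#6 A-7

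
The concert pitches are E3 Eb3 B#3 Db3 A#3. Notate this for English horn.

Written C4 sounds as F3 on the English horn, so concert pitches are written a perfect fifth up.
E3 gives B3
Eb3 gives Bb3
B#3 gives F##4
Db3 gives Ab3
A#3 gives E#4

B3 Bb3 F##4 Ab3 E#4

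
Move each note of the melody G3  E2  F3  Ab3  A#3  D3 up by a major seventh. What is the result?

F#4 D#3 E4 G4 G##4 C#4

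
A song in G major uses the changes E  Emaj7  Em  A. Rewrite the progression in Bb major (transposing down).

G Gmaj7 Gm C

G major down to Bb major is a major sixth; each chord root moves by that interval while the quality stays the same.
E: root E down a major sixth → G, giving G.
Emaj7: root E down a major sixth → G, giving Gmaj7.
Em: root E down a major sixth → G, giving Gm.
A: root A down a major sixth → C, giving C.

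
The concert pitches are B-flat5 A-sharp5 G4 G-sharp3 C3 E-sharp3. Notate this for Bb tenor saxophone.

The Bb tenor saxophone sounds a major ninth below written, so the written part must be a major ninth above concert — transpose each note up.
Bb5 becomes C7
A#5 becomes B#6
G4 becomes A5
G#3 becomes A#4
C3 becomes D4
E#3 becomes F##4

C7 B#6 A5 A#4 D4 F##4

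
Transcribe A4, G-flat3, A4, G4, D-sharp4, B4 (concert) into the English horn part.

The English horn sounds a perfect fifth below written, so the written part must be a perfect fifth above concert — transpose each note up.
A4 becomes E5
Gb3 becomes Db4
A4 becomes E5
G4 becomes D5
D#4 becomes A#4
B4 becomes F#5

E5 Db4 E5 D5 A#4 F#5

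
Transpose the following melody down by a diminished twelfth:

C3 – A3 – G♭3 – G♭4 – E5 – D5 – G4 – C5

C3 gives F#1
A3 gives D#2
Gb3 gives C2
Gb4 gives C3
E5 gives A#3
D5 gives G#3
G4 gives C#3
C5 gives F#3

F#1 D#2 C2 C3 A#3 G#3 C#3 F#3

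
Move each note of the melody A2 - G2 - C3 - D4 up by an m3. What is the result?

C3 Bb2 Eb3 F4

A2 up a minor third is C3.
A minor third up from G2 gives Bb2.
C3 up a minor third is Eb3.
A minor third up from D4 gives F4.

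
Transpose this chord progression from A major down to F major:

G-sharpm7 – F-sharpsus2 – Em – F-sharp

A major down to F major is a major third; each chord root moves by that interval while the quality stays the same.
G-sharpm7: root G-sharp down a major third → E, giving Em7.
F-sharpsus2: root F-sharp down a major third → D, giving Dsus2.
Em: root E down a major third → C, giving Cm.
F-sharp: root F-sharp down a major third → D, giving D.

Em7 Dsus2 Cm D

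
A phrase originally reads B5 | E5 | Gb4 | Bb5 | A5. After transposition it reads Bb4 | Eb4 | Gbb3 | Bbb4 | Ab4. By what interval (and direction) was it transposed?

down an augmented octave

From B5 to Bb4 is 8 letter names — an octave of some quality.
Bb4 to B5 is 13 semitones, which makes it an augmented octave; the second version is lower, so the direction is down.
Checking another pair — A5 → Ab4 — gives the same interval.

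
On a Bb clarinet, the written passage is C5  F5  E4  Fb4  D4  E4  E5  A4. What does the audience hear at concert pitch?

Bb4 Eb5 D4 Ebb4 C4 D4 D5 G4

The Bb clarinet sounds a major second below written, so transpose each written note down a major second.
C5 gives Bb4
F5 gives Eb5
E4 gives D4
Fb4 gives Ebb4
D4 gives C4
E4 gives D4
E5 gives D5
A4 gives G4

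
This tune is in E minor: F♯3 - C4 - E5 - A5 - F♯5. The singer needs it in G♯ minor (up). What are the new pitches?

A#3 E4 G#5 C#6 A#5

E minor to G♯ minor up is a major third, so every note moves up by that interval.
F#3 becomes A#3
C4 becomes E4
E5 becomes G#5
A5 becomes C#6
F#5 becomes A#5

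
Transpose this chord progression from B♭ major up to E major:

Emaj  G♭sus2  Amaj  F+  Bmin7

A#maj Csus2 D#maj B+ E#min7

B♭ major up to E major is an augmented fourth; each chord root moves by that interval while the quality stays the same.
Emaj: root E up an augmented fourth → A#, giving A#maj.
G♭sus2: root G♭ up an augmented fourth → C, giving Csus2.
Amaj: root A up an augmented fourth → D#, giving D#maj.
F+: root F up an augmented fourth → B, giving B+.
Bmin7: root B up an augmented fourth → E#, giving E#min7.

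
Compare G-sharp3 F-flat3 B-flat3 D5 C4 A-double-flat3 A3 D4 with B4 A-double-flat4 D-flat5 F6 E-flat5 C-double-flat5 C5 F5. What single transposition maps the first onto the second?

From G#3 to B4 is 10 letter names — a tenth of some quality.
G#3 to B4 is 15 semitones, which makes it a minor tenth; the second version is higher, so the direction is up.
Checking another pair — D4 → F5 — gives the same interval.

up a minor tenth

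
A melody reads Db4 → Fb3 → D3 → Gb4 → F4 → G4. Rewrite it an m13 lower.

F2 Ab1 F#1 Bb2 A2 B2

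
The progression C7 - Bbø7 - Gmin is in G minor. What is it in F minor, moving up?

G minor up to F minor is a minor seventh; each chord root moves by that interval while the quality stays the same.
C7: root C up a minor seventh → Bb, giving Bb7.
Bbø7: root Bb up a minor seventh → Ab, giving Abø7.
Gmin: root G up a minor seventh → F, giving Fmin.

Bb7 Abø7 Fmin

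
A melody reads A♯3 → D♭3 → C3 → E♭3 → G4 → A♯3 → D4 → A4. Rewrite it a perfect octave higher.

A#4 Db4 C4 Eb4 G5 A#4 D5 A5

A#3 gives A#4
Db3 gives Db4
C3 gives C4
Eb3 gives Eb4
G4 gives G5
A#3 gives A#4
D4 gives D5
A4 gives A5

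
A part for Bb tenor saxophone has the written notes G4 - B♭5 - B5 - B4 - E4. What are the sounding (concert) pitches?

Written C4 on the Bb tenor saxophone sounds as Bb2, a major ninth lower; apply that shift to every note.
G4 -> F3
Bb5 -> Ab4
B5 -> A4
B4 -> A3
E4 -> D3

F3 Ab4 A4 A3 D3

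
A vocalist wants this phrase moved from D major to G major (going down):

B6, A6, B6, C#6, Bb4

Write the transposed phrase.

D major to G major down is a perfect fifth, so every note moves down by that interval.
B6 becomes E6
A6 becomes D6
B6 becomes E6
C#6 becomes F#5
Bb4 becomes Eb4

E6 D6 E6 F#5 Eb4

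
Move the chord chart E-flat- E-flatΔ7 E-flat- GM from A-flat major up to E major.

B- BΔ7 B- D#M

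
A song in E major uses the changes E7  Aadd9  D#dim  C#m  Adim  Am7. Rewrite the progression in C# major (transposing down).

C#7 F#add9 B#dim A#m F#dim F#m7

E major down to C# major is a minor third; each chord root moves by that interval while the quality stays the same.
E7: root E down a minor third → C#, giving C#7.
Aadd9: root A down a minor third → F#, giving F#add9.
D#dim: root D# down a minor third → B#, giving B#dim.
C#m: root C# down a minor third → A#, giving A#m.
Adim: root A down a minor third → F#, giving F#dim.
Am7: root A down a minor third → F#, giving F#m7.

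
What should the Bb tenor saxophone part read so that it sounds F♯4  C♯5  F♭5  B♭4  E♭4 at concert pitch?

G#5 D#6 Gb6 C6 F5

The Bb tenor saxophone sounds a major ninth below written, so the written part must be a major ninth above concert — transpose each note up.
F#4 → G#5
C#5 → D#6
Fb5 → Gb6
Bb4 → C6
Eb4 → F5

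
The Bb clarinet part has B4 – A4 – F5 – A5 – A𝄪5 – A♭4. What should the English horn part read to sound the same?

E5 D5 Bb5 D6 D##6 Db5

First find concert pitch: the Bb clarinet sounds a major second below written, so B4 A4 F5 A5 A𝄪5 A♭4 sounds A4 G4 Eb5 G5 G##5 Gb4.
Then write for English horn: it sounds a perfect fifth below written, so the part must be a perfect fifth above concert.
A4 → E5
G4 → D5
Eb5 → Bb5
G5 → D6
G##5 → D##6
Gb4 → Db5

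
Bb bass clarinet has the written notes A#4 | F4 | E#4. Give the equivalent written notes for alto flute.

First find concert pitch: the Bb bass clarinet sounds a major ninth below written, so A#4 F4 E#4 sounds G#3 Eb3 D#3.
Then write for alto flute: it sounds a perfect fourth below written, so the part must be a perfect fourth above concert.
G#3 → C#4
Eb3 → Ab3
D#3 → G#3

C#4 Ab3 G#3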